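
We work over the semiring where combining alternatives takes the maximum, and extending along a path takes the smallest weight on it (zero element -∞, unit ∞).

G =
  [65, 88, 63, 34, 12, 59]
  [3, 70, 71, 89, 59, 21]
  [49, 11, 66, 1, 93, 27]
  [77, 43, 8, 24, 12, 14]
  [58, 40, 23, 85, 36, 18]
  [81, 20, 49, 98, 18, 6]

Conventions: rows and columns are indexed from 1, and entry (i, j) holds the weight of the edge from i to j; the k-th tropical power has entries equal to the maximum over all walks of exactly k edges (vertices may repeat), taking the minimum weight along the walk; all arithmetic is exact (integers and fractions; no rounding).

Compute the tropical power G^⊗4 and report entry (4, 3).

G^⊗2:
  [65, 70, 71, 88, 63, 59]
  [77, 70, 70, 70, 71, 27]
  [58, 49, 66, 85, 66, 49]
  [65, 77, 63, 43, 43, 59]
  [77, 58, 58, 40, 40, 58]
  [77, 81, 63, 34, 49, 59]
G^⊗3:
  [77, 70, 70, 70, 71, 59]
  [70, 77, 70, 71, 70, 59]
  [77, 58, 66, 66, 66, 58]
  [65, 70, 71, 77, 63, 59]
  [65, 77, 63, 58, 58, 59]
  [65, 77, 71, 81, 63, 59]
G^⊗4:
  [70, 77, 70, 71, 70, 59]
  [71, 70, 71, 77, 70, 59]
  [66, 77, 66, 66, 66, 59]
  [77, 70, 70, 70, 71, 59]
  [65, 70, 71, 77, 63, 59]
  [77, 70, 71, 77, 71, 59]
Key observation: the optimum is the walk 4->1->2->2->3, with weight 77 min 88 min 70 min 71 = 70.
Optimal value attained by: walk 4->1->2->2->3.
Answer: (G^⊗4)[4][3] = 70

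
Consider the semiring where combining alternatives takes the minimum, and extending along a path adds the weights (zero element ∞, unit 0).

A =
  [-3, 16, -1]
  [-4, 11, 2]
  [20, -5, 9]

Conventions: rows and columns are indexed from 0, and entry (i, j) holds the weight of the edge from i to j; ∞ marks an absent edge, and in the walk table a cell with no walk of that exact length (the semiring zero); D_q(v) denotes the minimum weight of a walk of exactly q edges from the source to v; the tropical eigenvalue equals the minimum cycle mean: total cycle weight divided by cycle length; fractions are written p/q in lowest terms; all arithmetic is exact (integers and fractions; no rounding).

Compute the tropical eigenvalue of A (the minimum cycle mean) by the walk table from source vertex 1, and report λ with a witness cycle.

q=0: [∞, 0, ∞]
q=1: [-4, 11, 2]
q=2: [-7, -3, -5]
q=3: [-10, -10, -8]
Optimal cycle mean attained by: cycle 0->2->1->0, total (-1) + (-5) + (-4), length 3.
Answer: λ = -10/3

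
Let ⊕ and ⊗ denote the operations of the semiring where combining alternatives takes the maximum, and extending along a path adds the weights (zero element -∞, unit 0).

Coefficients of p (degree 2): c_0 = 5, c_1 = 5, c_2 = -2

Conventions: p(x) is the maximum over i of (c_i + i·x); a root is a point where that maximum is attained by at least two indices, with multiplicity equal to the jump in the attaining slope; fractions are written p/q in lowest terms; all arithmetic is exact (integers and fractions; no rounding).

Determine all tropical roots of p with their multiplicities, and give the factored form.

hull edge (i=0, c=5) to (i=1, c=5): slope 0, span 1
hull edge (i=1, c=5) to (i=2, c=-2): slope -7, span 1
Factored form: p(x) = -2 ⊗ (x ⊕ 0) ⊗ (x ⊕ 7)
Answer: roots = 0 (mult 1), 7 (mult 1)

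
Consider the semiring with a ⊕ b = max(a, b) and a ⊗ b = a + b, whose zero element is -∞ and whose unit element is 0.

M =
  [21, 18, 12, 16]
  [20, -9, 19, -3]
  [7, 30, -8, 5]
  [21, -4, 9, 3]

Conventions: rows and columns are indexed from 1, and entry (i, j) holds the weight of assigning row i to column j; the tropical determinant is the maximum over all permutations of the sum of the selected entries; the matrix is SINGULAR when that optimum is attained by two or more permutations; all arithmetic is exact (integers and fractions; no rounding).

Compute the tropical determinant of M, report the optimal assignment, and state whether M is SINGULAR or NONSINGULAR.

σ = (1, 2, 3, 4): 21 + (-9) + (-8) + 3 = 7
σ = (1, 2, 4, 3): 21 + (-9) + 5 + 9 = 26
σ = (1, 3, 2, 4): 21 + 19 + 30 + 3 = 73
σ = (1, 3, 4, 2): 21 + 19 + 5 + (-4) = 41
σ = (1, 4, 2, 3): 21 + (-3) + 30 + 9 = 57
σ = (1, 4, 3, 2): 21 + (-3) + (-8) + (-4) = 6
σ = (2, 1, 3, 4): 18 + 20 + (-8) + 3 = 33
σ = (2, 1, 4, 3): 18 + 20 + 5 + 9 = 52
σ = (2, 3, 1, 4): 18 + 19 + 7 + 3 = 47
σ = (2, 3, 4, 1): 18 + 19 + 5 + 21 = 63
σ = (2, 4, 1, 3): 18 + (-3) + 7 + 9 = 31
σ = (2, 4, 3, 1): 18 + (-3) + (-8) + 21 = 28
σ = (3, 1, 2, 4): 12 + 20 + 30 + 3 = 65
σ = (3, 1, 4, 2): 12 + 20 + 5 + (-4) = 33
σ = (3, 2, 1, 4): 12 + (-9) + 7 + 3 = 13
σ = (3, 2, 4, 1): 12 + (-9) + 5 + 21 = 29
σ = (3, 4, 1, 2): 12 + (-3) + 7 + (-4) = 12
σ = (3, 4, 2, 1): 12 + (-3) + 30 + 21 = 60
σ = (4, 1, 2, 3): 16 + 20 + 30 + 9 = 75
σ = (4, 1, 3, 2): 16 + 20 + (-8) + (-4) = 24
σ = (4, 2, 1, 3): 16 + (-9) + 7 + 9 = 23
σ = (4, 2, 3, 1): 16 + (-9) + (-8) + 21 = 20
σ = (4, 3, 1, 2): 16 + 19 + 7 + (-4) = 38
σ = (4, 3, 2, 1): 16 + 19 + 30 + 21 = 86
Optimal value attained by: σ = (4, 3, 2, 1).
Answer: det⊕(M) = 86; verdict: NONSINGULAR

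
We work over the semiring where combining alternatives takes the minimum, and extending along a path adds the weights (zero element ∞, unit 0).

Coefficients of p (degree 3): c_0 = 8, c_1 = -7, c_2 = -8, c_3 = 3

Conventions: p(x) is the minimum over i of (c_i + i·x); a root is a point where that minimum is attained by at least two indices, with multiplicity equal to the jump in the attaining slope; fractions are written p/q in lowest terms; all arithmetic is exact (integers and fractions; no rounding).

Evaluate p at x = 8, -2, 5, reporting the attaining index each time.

p(8) = min(8+0·8=8, -7+1·8=1, -8+2·8=8, 3+3·8=27) = 1 (attained by i=1)
p(-2) = min(8+0·(-2)=8, -7+1·(-2)=-9, -8+2·(-2)=-12, 3+3·(-2)=-3) = -12 (attained by i=2)
p(5) = min(8+0·5=8, -7+1·5=-2, -8+2·5=2, 3+3·5=18) = -2 (attained by i=1)
Answer: p(8) = 1; p(-2) = -12; p(5) = -2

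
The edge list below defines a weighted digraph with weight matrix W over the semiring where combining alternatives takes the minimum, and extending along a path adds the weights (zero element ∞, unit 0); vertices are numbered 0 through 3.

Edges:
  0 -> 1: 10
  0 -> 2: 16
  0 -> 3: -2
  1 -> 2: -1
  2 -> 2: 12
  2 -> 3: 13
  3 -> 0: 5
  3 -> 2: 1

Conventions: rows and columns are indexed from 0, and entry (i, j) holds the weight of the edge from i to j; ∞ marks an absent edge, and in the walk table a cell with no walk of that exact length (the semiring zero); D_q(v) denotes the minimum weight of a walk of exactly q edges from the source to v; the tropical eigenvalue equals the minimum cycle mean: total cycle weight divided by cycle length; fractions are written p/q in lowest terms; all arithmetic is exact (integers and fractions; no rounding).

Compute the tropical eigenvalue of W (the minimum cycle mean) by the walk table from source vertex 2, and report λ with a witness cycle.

q=0: [∞, ∞, 0, ∞]
q=1: [∞, ∞, 12, 13]
q=2: [18, ∞, 14, 25]
q=3: [30, 28, 26, 16]
q=4: [21, 40, 17, 28]
Optimal cycle mean attained by: cycle 0->3->0, total (-2) + 5, length 2.
Answer: λ = 3/2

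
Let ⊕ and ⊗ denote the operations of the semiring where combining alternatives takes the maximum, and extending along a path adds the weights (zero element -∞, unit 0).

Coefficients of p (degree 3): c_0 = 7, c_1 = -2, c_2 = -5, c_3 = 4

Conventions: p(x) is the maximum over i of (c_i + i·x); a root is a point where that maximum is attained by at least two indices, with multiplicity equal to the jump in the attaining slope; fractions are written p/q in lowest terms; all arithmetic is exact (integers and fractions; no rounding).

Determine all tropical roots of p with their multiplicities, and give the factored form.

hull edge (i=0, c=7) to (i=3, c=4): slope -1, span 3
Factored form: p(x) = 4 ⊗ (x ⊕ 1) ⊗ (x ⊕ 1) ⊗ (x ⊕ 1)
Answer: roots = 1 (mult 3)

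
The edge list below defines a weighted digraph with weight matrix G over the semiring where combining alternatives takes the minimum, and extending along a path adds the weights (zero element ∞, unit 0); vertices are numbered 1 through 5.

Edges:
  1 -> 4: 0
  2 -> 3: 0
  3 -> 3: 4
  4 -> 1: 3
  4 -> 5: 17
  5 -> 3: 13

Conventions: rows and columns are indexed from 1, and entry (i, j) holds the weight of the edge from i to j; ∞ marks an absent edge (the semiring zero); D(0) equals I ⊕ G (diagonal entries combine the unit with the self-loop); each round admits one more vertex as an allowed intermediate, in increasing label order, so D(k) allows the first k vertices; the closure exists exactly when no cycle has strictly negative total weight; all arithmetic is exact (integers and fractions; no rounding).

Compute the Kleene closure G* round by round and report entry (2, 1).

D(0):
  [0, ∞, ∞, 0, ∞]
  [∞, 0, 0, ∞, ∞]
  [∞, ∞, 0, ∞, ∞]
  [3, ∞, ∞, 0, 17]
  [∞, ∞, 13, ∞, 0]
D(1):
  [0, ∞, ∞, 0, ∞]
  [∞, 0, 0, ∞, ∞]
  [∞, ∞, 0, ∞, ∞]
  [3, ∞, ∞, 0, 17]
  [∞, ∞, 13, ∞, 0]
D(2):
  [0, ∞, ∞, 0, ∞]
  [∞, 0, 0, ∞, ∞]
  [∞, ∞, 0, ∞, ∞]
  [3, ∞, ∞, 0, 17]
  [∞, ∞, 13, ∞, 0]
D(3):
  [0, ∞, ∞, 0, ∞]
  [∞, 0, 0, ∞, ∞]
  [∞, ∞, 0, ∞, ∞]
  [3, ∞, ∞, 0, 17]
  [∞, ∞, 13, ∞, 0]
D(4):
  [0, ∞, ∞, 0, 17]
  [∞, 0, 0, ∞, ∞]
  [∞, ∞, 0, ∞, ∞]
  [3, ∞, ∞, 0, 17]
  [∞, ∞, 13, ∞, 0]
D(5):
  [0, ∞, 30, 0, 17]
  [∞, 0, 0, ∞, ∞]
  [∞, ∞, 0, ∞, ∞]
  [3, ∞, 30, 0, 17]
  [∞, ∞, 13, ∞, 0]
Answer: G*[2][1] = ∞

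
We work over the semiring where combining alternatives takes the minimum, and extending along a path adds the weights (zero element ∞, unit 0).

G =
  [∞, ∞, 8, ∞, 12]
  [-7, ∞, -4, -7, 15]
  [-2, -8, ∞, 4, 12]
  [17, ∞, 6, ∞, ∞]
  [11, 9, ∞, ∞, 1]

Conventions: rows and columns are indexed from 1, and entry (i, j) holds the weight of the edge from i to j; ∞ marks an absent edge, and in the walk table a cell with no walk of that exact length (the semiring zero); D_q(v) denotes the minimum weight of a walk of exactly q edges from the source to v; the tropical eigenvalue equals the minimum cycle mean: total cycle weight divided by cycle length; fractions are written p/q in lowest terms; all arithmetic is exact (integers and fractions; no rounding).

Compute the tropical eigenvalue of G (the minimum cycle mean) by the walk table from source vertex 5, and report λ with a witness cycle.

q=0: [∞, ∞, ∞, ∞, 0]
q=1: [11, 9, ∞, ∞, 1]
q=2: [2, 10, 5, 2, 2]
q=3: [3, -3, 6, 3, 3]
q=4: [-10, -2, -7, -10, 4]
q=5: [-9, -15, -6, -9, 2]
Optimal cycle mean attained by: cycle 2->3->2, total (-4) + (-8), length 2.
Answer: λ = -6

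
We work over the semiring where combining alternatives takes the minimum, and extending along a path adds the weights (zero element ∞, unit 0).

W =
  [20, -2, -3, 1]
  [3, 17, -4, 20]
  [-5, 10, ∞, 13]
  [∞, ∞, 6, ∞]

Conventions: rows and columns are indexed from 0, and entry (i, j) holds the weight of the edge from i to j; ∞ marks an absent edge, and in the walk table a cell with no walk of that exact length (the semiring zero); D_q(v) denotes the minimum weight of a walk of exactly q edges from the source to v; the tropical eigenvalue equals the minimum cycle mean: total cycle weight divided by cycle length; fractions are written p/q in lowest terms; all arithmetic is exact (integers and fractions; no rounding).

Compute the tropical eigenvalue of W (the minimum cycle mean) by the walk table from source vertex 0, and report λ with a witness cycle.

q=0: [0, ∞, ∞, ∞]
q=1: [20, -2, -3, 1]
q=2: [-8, 7, -6, 10]
q=3: [-11, -10, -11, -7]
q=4: [-16, -13, -14, -10]
Optimal cycle mean attained by: cycle 0->2->0, total (-3) + (-5), length 2.
Answer: λ = -4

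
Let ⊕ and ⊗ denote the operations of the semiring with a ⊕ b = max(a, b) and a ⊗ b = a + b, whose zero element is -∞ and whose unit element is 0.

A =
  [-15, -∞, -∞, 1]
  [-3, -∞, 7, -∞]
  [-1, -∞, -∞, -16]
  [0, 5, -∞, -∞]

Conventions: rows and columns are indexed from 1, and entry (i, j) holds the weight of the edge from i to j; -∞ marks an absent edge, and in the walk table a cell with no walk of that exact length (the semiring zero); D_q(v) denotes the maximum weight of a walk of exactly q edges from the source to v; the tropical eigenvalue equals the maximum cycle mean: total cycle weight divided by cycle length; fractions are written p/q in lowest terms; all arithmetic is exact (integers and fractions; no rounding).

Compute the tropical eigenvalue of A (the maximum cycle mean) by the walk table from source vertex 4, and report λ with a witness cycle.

q=0: [-∞, -∞, -∞, 0]
q=1: [0, 5, -∞, -∞]
q=2: [2, -∞, 12, 1]
q=3: [11, 6, -∞, 3]
q=4: [3, 8, 13, 12]
Optimal cycle mean attained by: cycle 1->4->2->3->1, total 1 + 5 + 7 + (-1), length 4.
Answer: λ = 3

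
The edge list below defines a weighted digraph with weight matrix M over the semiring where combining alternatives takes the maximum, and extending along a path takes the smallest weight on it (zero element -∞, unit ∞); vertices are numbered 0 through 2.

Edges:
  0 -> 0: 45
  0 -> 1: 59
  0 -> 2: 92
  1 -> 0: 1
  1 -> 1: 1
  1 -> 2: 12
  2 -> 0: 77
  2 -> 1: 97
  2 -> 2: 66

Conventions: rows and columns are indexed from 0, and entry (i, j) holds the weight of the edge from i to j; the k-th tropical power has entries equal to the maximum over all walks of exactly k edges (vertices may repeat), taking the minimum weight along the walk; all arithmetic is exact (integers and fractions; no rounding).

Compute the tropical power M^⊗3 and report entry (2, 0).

M^⊗2:
  [77, 92, 66]
  [12, 12, 12]
  [66, 66, 77]
M^⊗3:
  [66, 66, 77]
  [12, 12, 12]
  [77, 77, 66]
Key observation: the optimum is the walk 2->0->2->0, with weight 77 min 92 min 77 = 77.
Optimal value attained by: walk 2->0->2->0.
Answer: (M^⊗3)[2][0] = 77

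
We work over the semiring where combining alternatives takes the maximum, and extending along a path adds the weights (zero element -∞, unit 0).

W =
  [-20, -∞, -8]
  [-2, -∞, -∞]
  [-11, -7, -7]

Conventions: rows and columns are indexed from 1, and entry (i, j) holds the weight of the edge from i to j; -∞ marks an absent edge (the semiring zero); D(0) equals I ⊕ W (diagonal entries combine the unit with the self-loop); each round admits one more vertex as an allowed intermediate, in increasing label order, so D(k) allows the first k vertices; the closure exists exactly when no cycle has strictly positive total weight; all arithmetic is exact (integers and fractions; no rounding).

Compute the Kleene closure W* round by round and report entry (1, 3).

D(0):
  [0, -∞, -8]
  [-2, 0, -∞]
  [-11, -7, 0]
D(1):
  [0, -∞, -8]
  [-2, 0, -10]
  [-11, -7, 0]
D(2):
  [0, -∞, -8]
  [-2, 0, -10]
  [-9, -7, 0]
D(3):
  [0, -15, -8]
  [-2, 0, -10]
  [-9, -7, 0]
Answer: W*[1][3] = -8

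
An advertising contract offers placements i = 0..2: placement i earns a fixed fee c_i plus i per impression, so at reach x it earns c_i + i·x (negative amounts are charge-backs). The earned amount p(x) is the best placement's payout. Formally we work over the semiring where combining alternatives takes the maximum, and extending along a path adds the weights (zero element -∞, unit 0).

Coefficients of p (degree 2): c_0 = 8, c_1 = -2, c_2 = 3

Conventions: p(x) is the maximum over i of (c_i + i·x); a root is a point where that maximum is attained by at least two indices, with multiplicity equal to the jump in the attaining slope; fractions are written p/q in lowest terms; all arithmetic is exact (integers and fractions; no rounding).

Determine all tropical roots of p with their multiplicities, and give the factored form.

hull edge (i=0, c=8) to (i=2, c=3): slope -5/2, span 2
Factored form: p(x) = 3 ⊗ (x ⊕ 5/2) ⊗ (x ⊕ 5/2)
Answer: roots = 5/2 (mult 2)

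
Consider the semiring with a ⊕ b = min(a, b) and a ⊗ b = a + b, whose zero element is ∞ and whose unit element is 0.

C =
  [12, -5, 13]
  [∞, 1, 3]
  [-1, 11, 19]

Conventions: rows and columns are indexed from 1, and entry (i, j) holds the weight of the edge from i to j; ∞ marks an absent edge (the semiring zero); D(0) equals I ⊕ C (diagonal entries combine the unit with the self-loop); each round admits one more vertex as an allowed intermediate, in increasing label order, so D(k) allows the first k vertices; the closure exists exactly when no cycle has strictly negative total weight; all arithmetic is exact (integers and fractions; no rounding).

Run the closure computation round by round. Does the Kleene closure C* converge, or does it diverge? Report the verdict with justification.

D(0):
  [0, -5, 13]
  [∞, 0, 3]
  [-1, 11, 0]
D(1):
  [0, -5, 13]
  [∞, 0, 3]
  [-1, -6, 0]
Detection: at round 2, diagonal entry (3, 3) turns strictly negative.
Key observation: the cycle 3->1->2->3 has total weight (-1) + (-5) + 3, which is strictly negative.
Answer: DIVERGES — negative cycle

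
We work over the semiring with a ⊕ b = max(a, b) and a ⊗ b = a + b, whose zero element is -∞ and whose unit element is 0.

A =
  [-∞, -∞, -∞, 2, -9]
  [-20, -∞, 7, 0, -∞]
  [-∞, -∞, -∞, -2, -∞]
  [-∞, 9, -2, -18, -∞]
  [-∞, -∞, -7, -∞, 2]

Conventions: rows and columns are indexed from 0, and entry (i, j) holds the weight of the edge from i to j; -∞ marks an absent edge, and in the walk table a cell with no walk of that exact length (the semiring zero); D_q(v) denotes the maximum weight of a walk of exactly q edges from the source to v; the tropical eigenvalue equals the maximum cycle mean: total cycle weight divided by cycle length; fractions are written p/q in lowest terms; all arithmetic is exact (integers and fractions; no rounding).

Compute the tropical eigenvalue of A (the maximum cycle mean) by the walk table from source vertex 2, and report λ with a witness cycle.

q=0: [-∞, -∞, 0, -∞, -∞]
q=1: [-∞, -∞, -∞, -2, -∞]
q=2: [-∞, 7, -4, -20, -∞]
q=3: [-13, -11, 14, 7, -∞]
q=4: [-31, 16, 5, 12, -22]
q=5: [-4, 21, 23, 16, -20]
Optimal cycle mean attained by: cycle 1->2->3->1, total 7 + (-2) + 9, length 3.
Answer: λ = 14/3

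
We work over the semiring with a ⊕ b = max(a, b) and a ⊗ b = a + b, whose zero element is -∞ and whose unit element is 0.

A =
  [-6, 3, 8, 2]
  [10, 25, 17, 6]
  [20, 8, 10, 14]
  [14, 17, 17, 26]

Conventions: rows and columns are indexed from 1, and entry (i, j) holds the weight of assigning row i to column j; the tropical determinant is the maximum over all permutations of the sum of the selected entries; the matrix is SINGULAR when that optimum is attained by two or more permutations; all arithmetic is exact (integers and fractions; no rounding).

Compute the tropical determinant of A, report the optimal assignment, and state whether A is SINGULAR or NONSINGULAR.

σ = (1, 2, 3, 4): (-6) + 25 + 10 + 26 = 55
σ = (1, 2, 4, 3): (-6) + 25 + 14 + 17 = 50
σ = (1, 3, 2, 4): (-6) + 17 + 8 + 26 = 45
σ = (1, 3, 4, 2): (-6) + 17 + 14 + 17 = 42
σ = (1, 4, 2, 3): (-6) + 6 + 8 + 17 = 25
σ = (1, 4, 3, 2): (-6) + 6 + 10 + 17 = 27
σ = (2, 1, 3, 4): 3 + 10 + 10 + 26 = 49
σ = (2, 1, 4, 3): 3 + 10 + 14 + 17 = 44
σ = (2, 3, 1, 4): 3 + 17 + 20 + 26 = 66
σ = (2, 3, 4, 1): 3 + 17 + 14 + 14 = 48
σ = (2, 4, 1, 3): 3 + 6 + 20 + 17 = 46
σ = (2, 4, 3, 1): 3 + 6 + 10 + 14 = 33
σ = (3, 1, 2, 4): 8 + 10 + 8 + 26 = 52
σ = (3, 1, 4, 2): 8 + 10 + 14 + 17 = 49
σ = (3, 2, 1, 4): 8 + 25 + 20 + 26 = 79
σ = (3, 2, 4, 1): 8 + 25 + 14 + 14 = 61
σ = (3, 4, 1, 2): 8 + 6 + 20 + 17 = 51
σ = (3, 4, 2, 1): 8 + 6 + 8 + 14 = 36
σ = (4, 1, 2, 3): 2 + 10 + 8 + 17 = 37
σ = (4, 1, 3, 2): 2 + 10 + 10 + 17 = 39
σ = (4, 2, 1, 3): 2 + 25 + 20 + 17 = 64
σ = (4, 2, 3, 1): 2 + 25 + 10 + 14 = 51
σ = (4, 3, 1, 2): 2 + 17 + 20 + 17 = 56
σ = (4, 3, 2, 1): 2 + 17 + 8 + 14 = 41
Optimal value attained by: σ = (3, 2, 1, 4).
Answer: det⊕(A) = 79; verdict: NONSINGULAR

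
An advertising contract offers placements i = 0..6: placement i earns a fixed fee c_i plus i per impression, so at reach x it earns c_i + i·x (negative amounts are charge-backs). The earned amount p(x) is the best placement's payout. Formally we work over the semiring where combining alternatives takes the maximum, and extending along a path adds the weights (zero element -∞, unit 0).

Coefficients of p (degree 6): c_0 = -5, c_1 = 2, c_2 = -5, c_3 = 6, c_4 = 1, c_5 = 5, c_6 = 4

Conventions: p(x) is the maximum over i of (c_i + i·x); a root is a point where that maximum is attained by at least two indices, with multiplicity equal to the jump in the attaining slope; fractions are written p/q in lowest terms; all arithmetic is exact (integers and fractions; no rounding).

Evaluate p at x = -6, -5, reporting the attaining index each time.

p(-6) = max(-5+0·(-6)=-5, 2+1·(-6)=-4, -5+2·(-6)=-17, 6+3·(-6)=-12, 1+4·(-6)=-23, 5+5·(-6)=-25, 4+6·(-6)=-32) = -4 (attained by i=1)
p(-5) = max(-5+0·(-5)=-5, 2+1·(-5)=-3, -5+2·(-5)=-15, 6+3·(-5)=-9, 1+4·(-5)=-19, 5+5·(-5)=-20, 4+6·(-5)=-26) = -3 (attained by i=1)
Answer: p(-6) = -4; p(-5) = -3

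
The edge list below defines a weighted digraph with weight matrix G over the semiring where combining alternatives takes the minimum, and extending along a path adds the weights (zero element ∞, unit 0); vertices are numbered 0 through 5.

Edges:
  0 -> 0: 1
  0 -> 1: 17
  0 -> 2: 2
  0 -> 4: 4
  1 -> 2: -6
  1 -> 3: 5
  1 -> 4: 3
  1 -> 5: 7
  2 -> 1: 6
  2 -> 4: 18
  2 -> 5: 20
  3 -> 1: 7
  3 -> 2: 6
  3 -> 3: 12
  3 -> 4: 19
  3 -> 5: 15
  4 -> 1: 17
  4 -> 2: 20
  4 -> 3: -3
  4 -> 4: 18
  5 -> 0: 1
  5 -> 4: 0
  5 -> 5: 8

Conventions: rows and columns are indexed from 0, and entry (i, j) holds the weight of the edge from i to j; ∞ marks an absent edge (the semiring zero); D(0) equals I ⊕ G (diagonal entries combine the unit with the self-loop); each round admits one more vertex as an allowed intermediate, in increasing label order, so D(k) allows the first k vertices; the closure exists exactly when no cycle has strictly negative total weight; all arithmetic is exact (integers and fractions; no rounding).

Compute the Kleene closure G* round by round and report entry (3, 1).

D(0):
  [0, 17, 2, ∞, 4, ∞]
  [∞, 0, -6, 5, 3, 7]
  [∞, 6, 0, ∞, 18, 20]
  [∞, 7, 6, 0, 19, 15]
  [∞, 17, 20, -3, 0, ∞]
  [1, ∞, ∞, ∞, 0, 0]
D(1):
  [0, 17, 2, ∞, 4, ∞]
  [∞, 0, -6, 5, 3, 7]
  [∞, 6, 0, ∞, 18, 20]
  [∞, 7, 6, 0, 19, 15]
  [∞, 17, 20, -3, 0, ∞]
  [1, 18, 3, ∞, 0, 0]
D(2):
  [0, 17, 2, 22, 4, 24]
  [∞, 0, -6, 5, 3, 7]
  [∞, 6, 0, 11, 9, 13]
  [∞, 7, 1, 0, 10, 14]
  [∞, 17, 11, -3, 0, 24]
  [1, 18, 3, 23, 0, 0]
D(3):
  [0, 8, 2, 13, 4, 15]
  [∞, 0, -6, 5, 3, 7]
  [∞, 6, 0, 11, 9, 13]
  [∞, 7, 1, 0, 10, 14]
  [∞, 17, 11, -3, 0, 24]
  [1, 9, 3, 14, 0, 0]
D(4):
  [0, 8, 2, 13, 4, 15]
  [∞, 0, -6, 5, 3, 7]
  [∞, 6, 0, 11, 9, 13]
  [∞, 7, 1, 0, 10, 14]
  [∞, 4, -2, -3, 0, 11]
  [1, 9, 3, 14, 0, 0]
D(5):
  [0, 8, 2, 1, 4, 15]
  [∞, 0, -6, 0, 3, 7]
  [∞, 6, 0, 6, 9, 13]
  [∞, 7, 1, 0, 10, 14]
  [∞, 4, -2, -3, 0, 11]
  [1, 4, -2, -3, 0, 0]
D(6):
  [0, 8, 2, 1, 4, 15]
  [8, 0, -6, 0, 3, 7]
  [14, 6, 0, 6, 9, 13]
  [15, 7, 1, 0, 10, 14]
  [12, 4, -2, -3, 0, 11]
  [1, 4, -2, -3, 0, 0]
Answer: G*[3][1] = 7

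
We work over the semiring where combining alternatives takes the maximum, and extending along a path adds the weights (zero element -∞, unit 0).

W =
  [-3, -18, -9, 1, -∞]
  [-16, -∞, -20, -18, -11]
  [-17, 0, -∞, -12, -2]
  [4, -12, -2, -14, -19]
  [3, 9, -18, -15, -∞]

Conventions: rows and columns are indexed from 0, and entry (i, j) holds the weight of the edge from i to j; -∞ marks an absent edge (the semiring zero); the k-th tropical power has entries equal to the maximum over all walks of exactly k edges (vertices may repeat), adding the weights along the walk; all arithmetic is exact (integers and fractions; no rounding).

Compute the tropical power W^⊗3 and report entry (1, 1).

W^⊗2:
  [5, -9, -1, -2, -11]
  [-8, -2, -20, -15, -22]
  [1, 7, -14, -16, -11]
  [1, -2, -5, 5, -4]
  [0, -15, -6, 4, -2]
W^⊗3:
  [2, -1, -4, 6, -3]
  [-11, -13, -17, -7, -13]
  [-2, -2, -8, 2, -4]
  [9, 5, 3, 2, -7]
  [8, 7, 2, 1, -8]
Key observation: the optimum is the walk 1->2->4->1, with weight (-20) + (-2) + 9 = -13.
Optimal value attained by: walk 1->2->4->1.
Answer: (W^⊗3)[1][1] = -13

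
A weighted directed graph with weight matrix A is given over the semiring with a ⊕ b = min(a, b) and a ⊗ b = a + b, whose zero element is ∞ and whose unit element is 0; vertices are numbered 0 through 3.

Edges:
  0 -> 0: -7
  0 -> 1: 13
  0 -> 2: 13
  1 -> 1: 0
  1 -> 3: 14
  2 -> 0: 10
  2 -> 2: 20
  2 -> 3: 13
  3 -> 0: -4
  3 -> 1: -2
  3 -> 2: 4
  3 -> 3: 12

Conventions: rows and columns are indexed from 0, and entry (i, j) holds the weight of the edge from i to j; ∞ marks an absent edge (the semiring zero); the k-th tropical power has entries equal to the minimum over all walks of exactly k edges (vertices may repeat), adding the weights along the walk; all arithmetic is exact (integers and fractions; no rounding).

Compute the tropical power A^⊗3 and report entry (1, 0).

A^⊗2:
  [-14, 6, 6, 26]
  [10, 0, 18, 14]
  [3, 11, 17, 25]
  [-11, -2, 9, 12]
A^⊗3:
  [-21, -1, -1, 19]
  [3, 0, 18, 14]
  [-4, 11, 16, 25]
  [-18, -2, 2, 12]
Key observation: the optimum is the walk 1->3->0->0, with weight 14 + (-4) + (-7) = 3.
Optimal value attained by: walk 1->3->0->0.
Answer: (A^⊗3)[1][0] = 3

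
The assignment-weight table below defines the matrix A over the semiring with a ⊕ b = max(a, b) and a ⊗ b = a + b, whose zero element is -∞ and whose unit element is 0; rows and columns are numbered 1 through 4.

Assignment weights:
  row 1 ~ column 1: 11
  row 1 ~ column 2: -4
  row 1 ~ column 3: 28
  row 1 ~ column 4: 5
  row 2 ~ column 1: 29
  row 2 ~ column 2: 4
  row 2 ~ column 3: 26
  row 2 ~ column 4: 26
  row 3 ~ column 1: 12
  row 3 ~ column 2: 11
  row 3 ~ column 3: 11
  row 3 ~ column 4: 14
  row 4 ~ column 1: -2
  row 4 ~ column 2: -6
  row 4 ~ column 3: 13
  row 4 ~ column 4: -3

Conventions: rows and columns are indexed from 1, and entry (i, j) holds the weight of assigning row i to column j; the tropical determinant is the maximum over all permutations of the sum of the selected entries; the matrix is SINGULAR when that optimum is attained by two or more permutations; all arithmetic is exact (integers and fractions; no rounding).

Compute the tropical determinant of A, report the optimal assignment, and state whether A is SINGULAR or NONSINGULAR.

σ = (1, 2, 3, 4): 11 + 4 + 11 + (-3) = 23
σ = (1, 2, 4, 3): 11 + 4 + 14 + 13 = 42
σ = (1, 3, 2, 4): 11 + 26 + 11 + (-3) = 45
σ = (1, 3, 4, 2): 11 + 26 + 14 + (-6) = 45
σ = (1, 4, 2, 3): 11 + 26 + 11 + 13 = 61
σ = (1, 4, 3, 2): 11 + 26 + 11 + (-6) = 42
σ = (2, 1, 3, 4): (-4) + 29 + 11 + (-3) = 33
σ = (2, 1, 4, 3): (-4) + 29 + 14 + 13 = 52
σ = (2, 3, 1, 4): (-4) + 26 + 12 + (-3) = 31
σ = (2, 3, 4, 1): (-4) + 26 + 14 + (-2) = 34
σ = (2, 4, 1, 3): (-4) + 26 + 12 + 13 = 47
σ = (2, 4, 3, 1): (-4) + 26 + 11 + (-2) = 31
σ = (3, 1, 2, 4): 28 + 29 + 11 + (-3) = 65
σ = (3, 1, 4, 2): 28 + 29 + 14 + (-6) = 65
σ = (3, 2, 1, 4): 28 + 4 + 12 + (-3) = 41
σ = (3, 2, 4, 1): 28 + 4 + 14 + (-2) = 44
σ = (3, 4, 1, 2): 28 + 26 + 12 + (-6) = 60
σ = (3, 4, 2, 1): 28 + 26 + 11 + (-2) = 63
σ = (4, 1, 2, 3): 5 + 29 + 11 + 13 = 58
σ = (4, 1, 3, 2): 5 + 29 + 11 + (-6) = 39
σ = (4, 2, 1, 3): 5 + 4 + 12 + 13 = 34
σ = (4, 2, 3, 1): 5 + 4 + 11 + (-2) = 18
σ = (4, 3, 1, 2): 5 + 26 + 12 + (-6) = 37
σ = (4, 3, 2, 1): 5 + 26 + 11 + (-2) = 40
Optimal value attained by: σ = (3, 1, 2, 4).
Answer: det⊕(A) = 65; verdict: SINGULAR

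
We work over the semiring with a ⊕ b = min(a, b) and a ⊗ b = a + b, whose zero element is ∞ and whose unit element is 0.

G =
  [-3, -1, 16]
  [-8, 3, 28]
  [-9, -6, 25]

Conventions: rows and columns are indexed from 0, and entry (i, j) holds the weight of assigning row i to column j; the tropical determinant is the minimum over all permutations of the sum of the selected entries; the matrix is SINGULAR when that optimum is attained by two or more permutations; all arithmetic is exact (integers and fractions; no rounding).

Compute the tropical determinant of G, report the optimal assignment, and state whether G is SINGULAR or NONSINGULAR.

σ = (0, 1, 2): (-3) + 3 + 25 = 25
σ = (0, 2, 1): (-3) + 28 + (-6) = 19
σ = (1, 0, 2): (-1) + (-8) + 25 = 16
σ = (1, 2, 0): (-1) + 28 + (-9) = 18
σ = (2, 0, 1): 16 + (-8) + (-6) = 2
σ = (2, 1, 0): 16 + 3 + (-9) = 10
Optimal value attained by: σ = (2, 0, 1).
Answer: det⊕(G) = 2; verdict: NONSINGULAR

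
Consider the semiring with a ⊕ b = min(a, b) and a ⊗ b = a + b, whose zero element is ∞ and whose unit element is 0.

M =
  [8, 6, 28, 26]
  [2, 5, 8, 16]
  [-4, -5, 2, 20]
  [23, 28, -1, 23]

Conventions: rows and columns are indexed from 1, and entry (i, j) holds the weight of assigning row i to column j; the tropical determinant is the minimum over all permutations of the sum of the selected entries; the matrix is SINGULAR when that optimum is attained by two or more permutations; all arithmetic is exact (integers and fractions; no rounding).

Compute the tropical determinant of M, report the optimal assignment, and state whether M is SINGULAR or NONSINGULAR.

σ = (1, 2, 3, 4): 8 + 5 + 2 + 23 = 38
σ = (1, 2, 4, 3): 8 + 5 + 20 + (-1) = 32
σ = (1, 3, 2, 4): 8 + 8 + (-5) + 23 = 34
σ = (1, 3, 4, 2): 8 + 8 + 20 + 28 = 64
σ = (1, 4, 2, 3): 8 + 16 + (-5) + (-1) = 18
σ = (1, 4, 3, 2): 8 + 16 + 2 + 28 = 54
σ = (2, 1, 3, 4): 6 + 2 + 2 + 23 = 33
σ = (2, 1, 4, 3): 6 + 2 + 20 + (-1) = 27
σ = (2, 3, 1, 4): 6 + 8 + (-4) + 23 = 33
σ = (2, 3, 4, 1): 6 + 8 + 20 + 23 = 57
σ = (2, 4, 1, 3): 6 + 16 + (-4) + (-1) = 17
σ = (2, 4, 3, 1): 6 + 16 + 2 + 23 = 47
σ = (3, 1, 2, 4): 28 + 2 + (-5) + 23 = 48
σ = (3, 1, 4, 2): 28 + 2 + 20 + 28 = 78
σ = (3, 2, 1, 4): 28 + 5 + (-4) + 23 = 52
σ = (3, 2, 4, 1): 28 + 5 + 20 + 23 = 76
σ = (3, 4, 1, 2): 28 + 16 + (-4) + 28 = 68
σ = (3, 4, 2, 1): 28 + 16 + (-5) + 23 = 62
σ = (4, 1, 2, 3): 26 + 2 + (-5) + (-1) = 22
σ = (4, 1, 3, 2): 26 + 2 + 2 + 28 = 58
σ = (4, 2, 1, 3): 26 + 5 + (-4) + (-1) = 26
σ = (4, 2, 3, 1): 26 + 5 + 2 + 23 = 56
σ = (4, 3, 1, 2): 26 + 8 + (-4) + 28 = 58
σ = (4, 3, 2, 1): 26 + 8 + (-5) + 23 = 52
Optimal value attained by: σ = (2, 4, 1, 3).
Answer: det⊕(M) = 17; verdict: NONSINGULAR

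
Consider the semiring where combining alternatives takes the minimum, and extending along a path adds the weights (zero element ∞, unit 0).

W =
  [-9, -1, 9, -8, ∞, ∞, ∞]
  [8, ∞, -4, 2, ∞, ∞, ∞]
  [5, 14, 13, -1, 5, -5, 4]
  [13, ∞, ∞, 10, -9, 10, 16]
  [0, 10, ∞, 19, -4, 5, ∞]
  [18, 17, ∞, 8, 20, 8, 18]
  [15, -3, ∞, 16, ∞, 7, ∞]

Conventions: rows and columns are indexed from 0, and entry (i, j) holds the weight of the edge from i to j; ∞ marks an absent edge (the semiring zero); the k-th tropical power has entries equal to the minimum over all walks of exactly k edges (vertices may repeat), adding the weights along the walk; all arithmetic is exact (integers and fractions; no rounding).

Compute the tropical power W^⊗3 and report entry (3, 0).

W^⊗2:
  [-18, -10, -5, -17, -17, 2, 8]
  [-1, 7, 9, -5, -7, -9, 0]
  [-4, 1, 10, -3, -10, 3, 13]
  [-9, 1, 22, 5, -13, -4, 26]
  [-9, -1, 6, -8, -8, 1, 23]
  [9, 15, 13, 10, -1, 16, 24]
  [5, 14, -7, -1, 7, 15, 25]
W^⊗3:
  [-27, -19, -14, -26, -26, -12, -1]
  [-10, -3, 3, -9, -14, -2, 9]
  [-13, -5, -3, -12, -14, -5, 13]
  [-18, -10, -3, -17, -17, -8, 14]
  [-18, -10, -5, -17, -17, -3, 8]
  [-1, 8, 11, 1, -5, 4, 17]
  [-4, 4, 6, -8, -10, -12, -3]
Key observation: the optimum is the walk 3->4->0->0, with weight (-9) + 0 + (-9) = -18.
Optimal value attained by: walk 3->4->0->0.
Answer: (W^⊗3)[3][0] = -18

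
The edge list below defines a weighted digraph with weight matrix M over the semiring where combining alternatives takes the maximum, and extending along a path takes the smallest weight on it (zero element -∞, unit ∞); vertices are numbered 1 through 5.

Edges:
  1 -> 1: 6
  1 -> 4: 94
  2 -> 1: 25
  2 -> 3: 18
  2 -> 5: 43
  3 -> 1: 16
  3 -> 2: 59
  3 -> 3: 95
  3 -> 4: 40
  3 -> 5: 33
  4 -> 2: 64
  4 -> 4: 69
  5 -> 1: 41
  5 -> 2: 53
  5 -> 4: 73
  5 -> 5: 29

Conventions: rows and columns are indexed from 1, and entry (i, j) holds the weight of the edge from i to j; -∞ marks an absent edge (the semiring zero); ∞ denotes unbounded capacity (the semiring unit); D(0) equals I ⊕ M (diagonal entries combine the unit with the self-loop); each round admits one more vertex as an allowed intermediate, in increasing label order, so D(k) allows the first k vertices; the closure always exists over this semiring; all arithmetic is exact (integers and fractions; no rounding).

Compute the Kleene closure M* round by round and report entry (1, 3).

D(0):
  [∞, -∞, -∞, 94, -∞]
  [25, ∞, 18, -∞, 43]
  [16, 59, ∞, 40, 33]
  [-∞, 64, -∞, ∞, -∞]
  [41, 53, -∞, 73, ∞]
D(1):
  [∞, -∞, -∞, 94, -∞]
  [25, ∞, 18, 25, 43]
  [16, 59, ∞, 40, 33]
  [-∞, 64, -∞, ∞, -∞]
  [41, 53, -∞, 73, ∞]
D(2):
  [∞, -∞, -∞, 94, -∞]
  [25, ∞, 18, 25, 43]
  [25, 59, ∞, 40, 43]
  [25, 64, 18, ∞, 43]
  [41, 53, 18, 73, ∞]
D(3):
  [∞, -∞, -∞, 94, -∞]
  [25, ∞, 18, 25, 43]
  [25, 59, ∞, 40, 43]
  [25, 64, 18, ∞, 43]
  [41, 53, 18, 73, ∞]
D(4):
  [∞, 64, 18, 94, 43]
  [25, ∞, 18, 25, 43]
  [25, 59, ∞, 40, 43]
  [25, 64, 18, ∞, 43]
  [41, 64, 18, 73, ∞]
D(5):
  [∞, 64, 18, 94, 43]
  [41, ∞, 18, 43, 43]
  [41, 59, ∞, 43, 43]
  [41, 64, 18, ∞, 43]
  [41, 64, 18, 73, ∞]
Answer: M*[1][3] = 18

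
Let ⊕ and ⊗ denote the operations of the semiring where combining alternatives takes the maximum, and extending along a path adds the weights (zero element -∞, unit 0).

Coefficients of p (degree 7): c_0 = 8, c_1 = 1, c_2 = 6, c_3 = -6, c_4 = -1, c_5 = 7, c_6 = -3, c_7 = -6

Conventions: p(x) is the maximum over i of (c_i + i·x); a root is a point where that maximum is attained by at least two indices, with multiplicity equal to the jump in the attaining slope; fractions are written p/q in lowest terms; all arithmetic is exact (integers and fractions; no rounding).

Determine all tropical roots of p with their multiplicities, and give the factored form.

hull edge (i=0, c=8) to (i=5, c=7): slope -1/5, span 5
hull edge (i=5, c=7) to (i=7, c=-6): slope -13/2, span 2
Factored form: p(x) = -6 ⊗ (x ⊕ 1/5) ⊗ (x ⊕ 1/5) ⊗ (x ⊕ 1/5) ⊗ (x ⊕ 1/5) ⊗ (x ⊕ 1/5) ⊗ (x ⊕ 13/2) ⊗ (x ⊕ 13/2)
Answer: roots = 1/5 (mult 5), 13/2 (mult 2)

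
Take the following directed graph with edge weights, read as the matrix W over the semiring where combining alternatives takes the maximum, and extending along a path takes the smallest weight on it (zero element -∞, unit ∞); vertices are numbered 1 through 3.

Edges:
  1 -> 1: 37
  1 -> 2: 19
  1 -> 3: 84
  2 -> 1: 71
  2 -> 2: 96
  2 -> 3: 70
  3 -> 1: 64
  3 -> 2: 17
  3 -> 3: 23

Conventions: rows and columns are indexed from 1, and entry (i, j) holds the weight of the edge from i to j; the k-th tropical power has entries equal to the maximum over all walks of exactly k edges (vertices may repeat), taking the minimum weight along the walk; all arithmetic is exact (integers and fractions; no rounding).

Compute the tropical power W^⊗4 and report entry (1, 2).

W^⊗2:
  [64, 19, 37]
  [71, 96, 71]
  [37, 19, 64]
W^⊗3:
  [37, 19, 64]
  [71, 96, 71]
  [64, 19, 37]
W^⊗4:
  [64, 19, 37]
  [71, 96, 71]
  [37, 19, 64]
Key observation: the optimum is the walk 1->1->1->1->2, with weight 37 min 37 min 37 min 19 = 19.
Optimal value attained by: walk 1->1->1->1->2.
Answer: (W^⊗4)[1][2] = 19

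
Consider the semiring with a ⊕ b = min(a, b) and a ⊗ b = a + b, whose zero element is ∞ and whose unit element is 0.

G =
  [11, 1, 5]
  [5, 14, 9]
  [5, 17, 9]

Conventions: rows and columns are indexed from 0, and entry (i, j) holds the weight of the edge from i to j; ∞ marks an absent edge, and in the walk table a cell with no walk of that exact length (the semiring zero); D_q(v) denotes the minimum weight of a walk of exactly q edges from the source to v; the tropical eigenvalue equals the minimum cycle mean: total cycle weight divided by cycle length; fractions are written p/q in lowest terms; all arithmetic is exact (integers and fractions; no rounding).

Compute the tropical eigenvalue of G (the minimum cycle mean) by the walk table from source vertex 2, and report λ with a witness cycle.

q=0: [∞, ∞, 0]
q=1: [5, 17, 9]
q=2: [14, 6, 10]
q=3: [11, 15, 15]
Optimal cycle mean attained by: cycle 0->1->0, total 1 + 5, length 2.
Answer: λ = 3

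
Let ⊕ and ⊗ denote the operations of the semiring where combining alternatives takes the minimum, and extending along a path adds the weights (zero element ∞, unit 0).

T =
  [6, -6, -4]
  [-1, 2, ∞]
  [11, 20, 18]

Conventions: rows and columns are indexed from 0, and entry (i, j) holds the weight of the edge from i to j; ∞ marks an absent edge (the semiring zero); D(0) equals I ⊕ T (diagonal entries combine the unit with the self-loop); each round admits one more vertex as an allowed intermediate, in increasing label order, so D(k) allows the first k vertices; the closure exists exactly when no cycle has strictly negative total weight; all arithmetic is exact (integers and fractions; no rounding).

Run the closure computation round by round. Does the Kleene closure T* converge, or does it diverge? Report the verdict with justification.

D(0):
  [0, -6, -4]
  [-1, 0, ∞]
  [11, 20, 0]
Detection: at round 1, diagonal entry (1, 1) turns strictly negative.
Key observation: the cycle 1->0->1 has total weight (-1) + (-6), which is strictly negative.
Answer: DIVERGES — negative cycle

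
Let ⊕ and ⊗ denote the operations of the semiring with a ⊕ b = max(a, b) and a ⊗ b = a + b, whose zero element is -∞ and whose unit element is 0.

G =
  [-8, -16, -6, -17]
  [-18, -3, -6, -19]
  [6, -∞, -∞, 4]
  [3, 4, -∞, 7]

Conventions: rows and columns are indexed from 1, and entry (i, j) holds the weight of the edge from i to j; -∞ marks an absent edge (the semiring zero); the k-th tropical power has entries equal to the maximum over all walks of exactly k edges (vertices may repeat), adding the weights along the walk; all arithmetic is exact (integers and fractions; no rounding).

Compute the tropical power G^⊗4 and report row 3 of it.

G^⊗2:
  [0, -13, -14, -2]
  [0, -6, -9, -2]
  [7, 8, 0, 11]
  [10, 11, -2, 14]
G^⊗3:
  [1, 2, -6, 5]
  [1, 2, -6, 5]
  [14, 15, 2, 18]
  [17, 18, 5, 21]
G^⊗4:
  [8, 9, -4, 12]
  [8, 9, -4, 12]
  [21, 22, 9, 25]
  [24, 25, 12, 28]
Answer: row 3 of G^⊗4 = [21, 22, 9, 25]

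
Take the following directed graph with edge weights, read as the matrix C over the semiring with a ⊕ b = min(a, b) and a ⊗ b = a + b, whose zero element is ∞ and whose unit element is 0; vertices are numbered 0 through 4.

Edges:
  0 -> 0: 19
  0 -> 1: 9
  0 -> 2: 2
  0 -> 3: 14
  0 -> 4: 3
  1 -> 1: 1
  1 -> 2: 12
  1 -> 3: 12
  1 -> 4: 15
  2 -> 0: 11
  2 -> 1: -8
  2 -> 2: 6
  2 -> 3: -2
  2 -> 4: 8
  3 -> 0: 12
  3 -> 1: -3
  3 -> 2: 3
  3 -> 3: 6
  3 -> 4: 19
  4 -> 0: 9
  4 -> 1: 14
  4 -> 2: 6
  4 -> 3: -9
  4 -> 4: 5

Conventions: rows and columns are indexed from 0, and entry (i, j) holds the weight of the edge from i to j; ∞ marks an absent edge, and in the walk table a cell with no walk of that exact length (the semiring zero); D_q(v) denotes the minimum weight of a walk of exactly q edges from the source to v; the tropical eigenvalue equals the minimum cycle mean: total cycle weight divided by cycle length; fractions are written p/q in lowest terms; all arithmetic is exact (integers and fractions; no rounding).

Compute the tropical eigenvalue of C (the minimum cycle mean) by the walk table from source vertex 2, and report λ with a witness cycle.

q=0: [∞, ∞, 0, ∞, ∞]
q=1: [11, -8, 6, -2, 8]
q=2: [10, -7, 1, -1, 7]
q=3: [11, -7, 2, -2, 8]
q=4: [10, -6, 1, -1, 8]
q=5: [11, -7, 2, -1, 9]
Optimal cycle mean attained by: cycle 1->4->3->2->1, total 15 + (-9) + 3 + (-8), length 4.
Answer: λ = 1/4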